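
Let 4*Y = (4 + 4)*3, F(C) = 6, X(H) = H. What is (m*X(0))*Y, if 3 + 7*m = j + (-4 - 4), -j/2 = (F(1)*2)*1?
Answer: 0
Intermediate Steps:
Y = 6 (Y = ((4 + 4)*3)/4 = (8*3)/4 = (¼)*24 = 6)
j = -24 (j = -2*6*2 = -24 ≈ -24.000)
m = -5 (m = -3/7 + (-24 + (-4 - 4))/7 = -3/7 + (-24 - 8)/7 = -3/7 + (⅐)*(-32) = -3/7 - 32/7 = -5)
(m*X(0))*Y = -5*0*6 = 0*6 = 0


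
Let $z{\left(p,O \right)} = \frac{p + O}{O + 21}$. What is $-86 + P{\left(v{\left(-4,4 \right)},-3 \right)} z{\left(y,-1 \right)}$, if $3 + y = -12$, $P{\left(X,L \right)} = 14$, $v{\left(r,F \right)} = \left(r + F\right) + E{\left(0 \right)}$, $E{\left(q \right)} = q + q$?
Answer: $- \frac{486}{5} \approx -97.2$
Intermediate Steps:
$E{\left(q \right)} = 2 q$
$v{\left(r,F \right)} = F + r$ ($v{\left(r,F \right)} = \left(r + F\right) + 2 \cdot 0 = \left(F + r\right) + 0 = F + r$)
$y = -15$ ($y = -3 - 12 = -15$)
$z{\left(p,O \right)} = \frac{O + p}{21 + O}$
$-86 + P{\left(v{\left(-4,4 \right)},-3 \right)} z{\left(y,-1 \right)} = -86 + 14 \frac{-1 - 15}{21 - 1} = -86 + 14 \cdot \frac{1}{20} \left(-16\right) = -86 + 14 \left(- \frac{4}{5}\right) = -86 - \frac{56}{5} = - \frac{486}{5}$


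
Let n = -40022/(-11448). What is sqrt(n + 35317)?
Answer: sqrt(32145748521)/954 ≈ 187.94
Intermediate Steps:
n = 20011/5724 (n = -40022*(-1/11448) = 20011/5724 ≈ 3.4960)
sqrt(n + 35317) = sqrt(20011/5724 + 35317) = sqrt(202174519/5724) = sqrt(32145748521)/954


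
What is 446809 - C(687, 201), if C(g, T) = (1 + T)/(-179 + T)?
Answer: 4914798/11 ≈ 4.4680e+5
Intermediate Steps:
C(g, T) = (1 + T)/(-179 + T)
446809 - C(687, 201) = 446809 - (1 + 201)/(-179 + 201) = 446809 - 202/22 = 446809 - 1*101/11 = 446809 - 101/11 = 4914798/11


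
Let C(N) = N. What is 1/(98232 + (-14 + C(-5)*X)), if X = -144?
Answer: 1/98938 ≈ 1.0107e-5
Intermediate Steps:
1/(98232 + (-14 + C(-5)*X)) = 1/(98232 + (-14 - 5*(-144))) = 1/(98232 + (-14 + 720)) = 1/(98232 + 706) = 1/98938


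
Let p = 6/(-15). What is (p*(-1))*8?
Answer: 16/5 ≈ 3.2000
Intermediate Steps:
p = -⅖ (p = 6*(-1/15) = -⅖ ≈ -0.40000)
(p*(-1))*8 = -⅖*(-1)*8 = (⅖)*8 = 16/5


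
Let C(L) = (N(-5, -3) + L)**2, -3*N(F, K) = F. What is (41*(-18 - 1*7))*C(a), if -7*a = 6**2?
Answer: -5462225/441 ≈ -12386.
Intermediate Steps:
N(F, K) = -F/3
a = -36/7 (a = -1/7*6**2 = -1/7*36 = -36/7 ≈ -5.1429)
C(L) = (5/3 + L)**2 (C(L) = (-1/3*(-5) + L)**2 = (5/3 + L)**2)
(41*(-18 - 1*7))*C(a) = (41*(-18 - 1*7))*((5 + 3*(-36/7))**2/9) = (41*(-18 - 7))*((5 - 108/7)**2/9) = (41*(-25))*((-73/7)**2/9) = -1025*5329/(9*49) = -1025*5329/441 = -5462225/441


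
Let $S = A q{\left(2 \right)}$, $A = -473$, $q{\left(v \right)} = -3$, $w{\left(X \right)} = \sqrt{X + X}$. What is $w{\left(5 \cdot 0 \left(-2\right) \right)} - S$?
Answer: $-1419$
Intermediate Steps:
$w{\left(X \right)} = \sqrt{2} \sqrt{X}$ ($w{\left(X \right)} = \sqrt{2 X} = \sqrt{2} \sqrt{X}$)
$S = 1419$ ($S = \left(-473\right) \left(-3\right) = 1419$)
$w{\left(5 \cdot 0 \left(-2\right) \right)} - S = \sqrt{2} \sqrt{5 \cdot 0 \left(-2\right)} - 1419 = \sqrt{2} \sqrt{0 \left(-2\right)} - 1419 = \sqrt{2} \sqrt{0} - 1419 = \sqrt{2} \cdot 0 - 1419 = 0 - 1419 = -1419$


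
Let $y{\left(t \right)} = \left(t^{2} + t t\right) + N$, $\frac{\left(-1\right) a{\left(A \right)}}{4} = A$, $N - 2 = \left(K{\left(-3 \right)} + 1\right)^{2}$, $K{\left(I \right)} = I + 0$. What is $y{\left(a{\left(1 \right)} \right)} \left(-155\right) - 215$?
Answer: $-6105$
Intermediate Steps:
$K{\left(I \right)} = I$
$N = 6$ ($N = 2 + \left(-3 + 1\right)^{2} = 2 + \left(-2\right)^{2} = 2 + 4 = 6$)
$a{\left(A \right)} = - 4 A$
$y{\left(t \right)} = 6 + 2 t^{2}$ ($y{\left(t \right)} = \left(t^{2} + t t\right) + 6 = \left(t^{2} + t^{2}\right) + 6 = 2 t^{2} + 6 = 6 + 2 t^{2}$)
$y{\left(a{\left(1 \right)} \right)} \left(-155\right) - 215 = \left(6 + 2 \left(\left(-4\right) 1\right)^{2}\right) \left(-155\right) - 215 = \left(6 + 2 \left(-4\right)^{2}\right) \left(-155\right) - 215 = \left(6 + 2 \cdot 16\right) \left(-155\right) - 215 = \left(6 + 32\right) \left(-155\right) - 215 = 38 \left(-155\right) - 215 = -5890 - 215 = -6105$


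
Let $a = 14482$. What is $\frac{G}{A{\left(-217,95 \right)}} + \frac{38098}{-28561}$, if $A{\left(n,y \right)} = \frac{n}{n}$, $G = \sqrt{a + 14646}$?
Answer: $- \frac{38098}{28561} + 2 \sqrt{7282} \approx 169.34$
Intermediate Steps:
$G = 2 \sqrt{7282}$ ($G = \sqrt{14482 + 14646} = \sqrt{29128} = 2 \sqrt{7282} \approx 170.67$)
$A{\left(n,y \right)} = 1$
$\frac{G}{A{\left(-217,95 \right)}} + \frac{38098}{-28561} = \frac{2 \sqrt{7282}}{1} + \frac{38098}{-28561} = 2 \sqrt{7282} \cdot 1 + 38098 \left(- \frac{1}{28561}\right) = 2 \sqrt{7282} - \frac{38098}{28561} = - \frac{38098}{28561} + 2 \sqrt{7282}$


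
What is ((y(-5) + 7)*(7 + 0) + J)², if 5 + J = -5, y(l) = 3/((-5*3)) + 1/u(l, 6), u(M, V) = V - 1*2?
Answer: 619369/400 ≈ 1548.4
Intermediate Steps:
u(M, V) = -2 + V (u(M, V) = V - 2 = -2 + V)
y(l) = 1/20 (y(l) = 3/((-5*3)) + 1/(-2 + 6) = 3/(-15) + 1/4 = 3*(-1/15) + 1*(¼) = -⅕ + ¼ = 1/20)
J = -10 (J = -5 - 5 = -10)
((y(-5) + 7)*(7 + 0) + J)² = ((1/20 + 7)*(7 + 0) - 10)² = ((141/20)*7 - 10)² = (987/20 - 10)² = (787/20)² = 619369/400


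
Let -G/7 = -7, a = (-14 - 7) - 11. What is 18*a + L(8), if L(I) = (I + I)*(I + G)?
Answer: 336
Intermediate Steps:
a = -32 (a = -21 - 11 = -32)
G = 49 (G = -7*(-7) = 49)
L(I) = 2*I*(49 + I) (L(I) = (I + I)*(I + 49) = (2*I)*(49 + I) = 2*I*(49 + I))
18*a + L(8) = 18*(-32) + 2*8*(49 + 8) = -576 + 2*8*57 = -576 + 912 = 336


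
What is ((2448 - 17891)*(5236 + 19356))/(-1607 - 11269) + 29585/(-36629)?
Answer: 119916985229/4065819 ≈ 29494.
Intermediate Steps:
((2448 - 17891)*(5236 + 19356))/(-1607 - 11269) + 29585/(-36629) = -15443*24592/(-12876) + 29585*(-1/36629) = -379774256*(-1/12876) - 29585/36629 = 3273916/111 - 29585/36629 = 119916985229/4065819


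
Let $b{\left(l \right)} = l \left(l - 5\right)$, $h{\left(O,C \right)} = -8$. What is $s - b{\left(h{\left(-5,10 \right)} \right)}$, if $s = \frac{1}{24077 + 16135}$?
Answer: $- \frac{4182047}{40212} \approx -104.0$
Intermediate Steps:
$b{\left(l \right)} = l \left(-5 + l\right)$
$s = \frac{1}{40212} \approx 2.4868 \cdot 10^{-5}$
$s - b{\left(h{\left(-5,10 \right)} \right)} = \frac{1}{40212} - - 8 \left(-5 - 8\right) = \frac{1}{40212} - \left(-8\right) \left(-13\right) = \frac{1}{40212} - 104 = - \frac{4182047}{40212}$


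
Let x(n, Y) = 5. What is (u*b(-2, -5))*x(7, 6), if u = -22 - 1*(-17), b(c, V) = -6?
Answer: 150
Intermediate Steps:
u = -5 (u = -22 + 17 = -5)
(u*b(-2, -5))*x(7, 6) = -5*(-6)*5 = 30*5 = 150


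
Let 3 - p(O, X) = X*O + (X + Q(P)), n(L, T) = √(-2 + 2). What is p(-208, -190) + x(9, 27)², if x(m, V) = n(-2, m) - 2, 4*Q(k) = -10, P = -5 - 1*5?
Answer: -78641/2 ≈ -39321.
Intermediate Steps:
n(L, T) = 0 (n(L, T) = √0 = 0)
P = -10 (P = -5 - 5 = -10)
Q(k) = -5/2 (Q(k) = (¼)*(-10) = -5/2)
x(m, V) = -2 (x(m, V) = 0 - 2 = -2)
p(O, X) = 11/2 - X - O*X (p(O, X) = 3 - (X*O + (X - 5/2)) = 3 - (O*X + (-5/2 + X)) = 3 - (-5/2 + X + O*X) = 3 + (5/2 - X - O*X) = 11/2 - X - O*X)
p(-208, -190) + x(9, 27)² = (11/2 - 1*(-190) - 1*(-208)*(-190)) + (-2)² = (11/2 + 190 - 39520) + 4 = -78649/2 + 4 = -78641/2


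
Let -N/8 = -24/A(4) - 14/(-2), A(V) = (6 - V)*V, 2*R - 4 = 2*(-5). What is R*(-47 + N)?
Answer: 237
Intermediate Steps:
R = -3 (R = 2 + (2*(-5))/2 = 2 + (½)*(-10) = 2 - 5 = -3)
A(V) = V*(6 - V)
N = -32 (N = -8*(-24*1/(4*(6 - 1*4)) - 14/(-2)) = -8*(-24*1/(4*(6 - 4)) - 14*(-½)) = -8*(-24/(4*2) + 7) = -8*(-24/8 + 7) = -8*(-24*⅛ + 7) = -8*(-3 + 7) = -8*4 = -32)
R*(-47 + N) = -3*(-47 - 32) = -3*(-79) = 237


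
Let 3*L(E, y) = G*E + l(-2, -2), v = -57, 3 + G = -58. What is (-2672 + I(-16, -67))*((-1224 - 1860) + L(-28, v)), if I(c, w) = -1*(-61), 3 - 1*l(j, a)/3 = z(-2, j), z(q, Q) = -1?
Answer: 19666052/3 ≈ 6.5554e+6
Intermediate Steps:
l(j, a) = 12 (l(j, a) = 9 - 3*(-1) = 9 + 3 = 12)
G = -61 (G = -3 - 58 = -61)
L(E, y) = 4 - 61*E/3 (L(E, y) = (-61*E + 12)/3 = (12 - 61*E)/3 = 4 - 61*E/3)
I(c, w) = 61
(-2672 + I(-16, -67))*((-1224 - 1860) + L(-28, v)) = (-2672 + 61)*((-1224 - 1860) + (4 - 61/3*(-28))) = -2611*(-3084 + (4 + 1708/3)) = -2611*(-3084 + 1720/3) = -2611*(-7532/3) = 19666052/3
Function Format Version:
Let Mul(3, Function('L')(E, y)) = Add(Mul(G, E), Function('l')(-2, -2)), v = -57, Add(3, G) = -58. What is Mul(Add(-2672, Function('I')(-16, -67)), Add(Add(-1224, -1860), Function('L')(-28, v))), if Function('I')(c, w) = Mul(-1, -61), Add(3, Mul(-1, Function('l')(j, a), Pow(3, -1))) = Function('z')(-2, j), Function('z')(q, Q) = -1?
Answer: Rational(19666052, 3) ≈ 6.5554e+6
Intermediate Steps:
Function('l')(j, a) = 12 (Function('l')(j, a) = Add(9, Mul(-3, -1)) = Add(9, 3) = 12)
G = -61 (G = Add(-3, -58) = -61)
Function('L')(E, y) = Add(4, Mul(Rational(-61, 3), E)) (Function('L')(E, y) = Mul(Rational(1, 3), Add(Mul(-61, E), 12)) = Mul(Rational(1, 3), Add(12, Mul(-61, E))) = Add(4, Mul(Rational(-61, 3), E)))
Function('I')(c, w) = 61
Mul(Add(-2672, Function('I')(-16, -67)), Add(Add(-1224, -1860), Function('L')(-28, v))) = Mul(Add(-2672, 61), Add(Add(-1224, -1860), Add(4, Mul(Rational(-61, 3), -28)))) = Mul(-2611, Add(-3084, Add(4, Rational(1708, 3)))) = Mul(-2611, Add(-3084, Rational(1720, 3))) = Mul(-2611, Rational(-7532, 3)) = Rational(19666052, 3)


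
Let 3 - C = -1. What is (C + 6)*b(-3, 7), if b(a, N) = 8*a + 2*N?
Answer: -100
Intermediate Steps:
C = 4 (C = 3 - 1*(-1) = 3 + 1 = 4)
b(a, N) = 2*N + 8*a
(C + 6)*b(-3, 7) = (4 + 6)*(2*7 + 8*(-3)) = 10*(14 - 24) = 10*(-10) = -100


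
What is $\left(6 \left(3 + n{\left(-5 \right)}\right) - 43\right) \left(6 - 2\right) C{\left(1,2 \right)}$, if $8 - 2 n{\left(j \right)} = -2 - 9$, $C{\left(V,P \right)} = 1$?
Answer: $128$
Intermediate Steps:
$n{\left(j \right)} = \frac{19}{2}$ ($n{\left(j \right)} = 4 - \frac{-2 - 9}{2} = 4 - - \frac{11}{2} = 4 + \frac{11}{2} = \frac{19}{2}$)
$\left(6 \left(3 + n{\left(-5 \right)}\right) - 43\right) \left(6 - 2\right) C{\left(1,2 \right)} = \left(6 \left(3 + \frac{19}{2}\right) - 43\right) \left(6 - 2\right) 1 = \left(6 \cdot \frac{25}{2} - 43\right) 4 \cdot 1 = \left(75 - 43\right) 4 = 32 \cdot 4 = 128$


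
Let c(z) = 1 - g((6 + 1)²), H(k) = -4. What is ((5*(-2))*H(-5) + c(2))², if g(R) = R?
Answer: 64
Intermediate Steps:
c(z) = -48 (c(z) = 1 - (6 + 1)² = 1 - 1*7² = 1 - 1*49 = 1 - 49 = -48)
((5*(-2))*H(-5) + c(2))² = ((5*(-2))*(-4) - 48)² = (-10*(-4) - 48)² = (40 - 48)² = (-8)² = 64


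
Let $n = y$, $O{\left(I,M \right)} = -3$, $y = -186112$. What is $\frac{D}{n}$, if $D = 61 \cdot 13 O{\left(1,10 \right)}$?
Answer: $\frac{2379}{186112} \approx 0.012783$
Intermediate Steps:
$n = -186112$
$D = -2379$ ($D = 61 \cdot 13 \left(-3\right) = 793 \left(-3\right) = -2379$)
$\frac{D}{n} = - \frac{2379}{-186112} = \left(-2379\right) \left(- \frac{1}{186112}\right) = \frac{2379}{186112}$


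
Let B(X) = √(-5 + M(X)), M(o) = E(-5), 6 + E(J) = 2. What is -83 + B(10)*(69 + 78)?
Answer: -83 + 441*I ≈ -83.0 + 441.0*I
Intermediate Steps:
E(J) = -4 (E(J) = -6 + 2 = -4)
M(o) = -4
B(X) = 3*I (B(X) = √(-5 - 4) = √(-9) = 3*I)
-83 + B(10)*(69 + 78) = -83 + (3*I)*(69 + 78) = -83 + (3*I)*147 = -83 + 441*I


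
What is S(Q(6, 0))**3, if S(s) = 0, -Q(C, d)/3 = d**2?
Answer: 0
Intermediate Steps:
Q(C, d) = -3*d**2
S(Q(6, 0))**3 = 0**3 = 0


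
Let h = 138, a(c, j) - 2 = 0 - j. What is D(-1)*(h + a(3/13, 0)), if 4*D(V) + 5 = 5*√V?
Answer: -175 + 175*I ≈ -175.0 + 175.0*I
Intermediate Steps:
a(c, j) = 2 - j (a(c, j) = 2 + (0 - j) = 2 - j)
D(V) = -5/4 + 5*√V/4 (D(V) = -5/4 + (5*√V)/4 = -5/4 + 5*√V/4)
D(-1)*(h + a(3/13, 0)) = (-5/4 + 5*√(-1)/4)*(138 + (2 - 1*0)) = (-5/4 + 5*I/4)*(138 + (2 + 0)) = (-5/4 + 5*I/4)*(138 + 2) = (-5/4 + 5*I/4)*140 = -175 + 175*I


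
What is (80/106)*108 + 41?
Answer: 6493/53 ≈ 122.51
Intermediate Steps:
(80/106)*108 + 41 = (80*(1/106))*108 + 41 = (40/53)*108 + 41 = 4320/53 + 41 = 6493/53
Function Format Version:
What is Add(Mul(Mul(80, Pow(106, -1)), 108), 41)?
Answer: Rational(6493, 53) ≈ 122.51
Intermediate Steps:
Add(Mul(Mul(80, Pow(106, -1)), 108), 41) = Add(Mul(Mul(80, Rational(1, 106)), 108), 41) = Add(Mul(Rational(40, 53), 108), 41) = Add(Rational(4320, 53), 41) = Rational(6493, 53)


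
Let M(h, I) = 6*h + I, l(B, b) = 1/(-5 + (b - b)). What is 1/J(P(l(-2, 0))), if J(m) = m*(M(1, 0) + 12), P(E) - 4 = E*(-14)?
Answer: 5/612 ≈ 0.0081699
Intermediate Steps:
l(B, b) = -1/5 (l(B, b) = 1/(-5 + 0) = 1/(-5) = -1/5)
P(E) = 4 - 14*E (P(E) = 4 + E*(-14) = 4 - 14*E)
M(h, I) = I + 6*h
J(m) = 18*m (J(m) = m*((0 + 6*1) + 12) = m*((0 + 6) + 12) = m*(6 + 12) = m*18 = 18*m)
1/J(P(l(-2, 0))) = 1/(18*(4 - 14*(-1/5))) = 1/(18*(4 + 14/5)) = 1/(18*(34/5)) = 1/(612/5) = 5/612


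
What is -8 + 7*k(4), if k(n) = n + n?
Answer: 48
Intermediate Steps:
k(n) = 2*n
-8 + 7*k(4) = -8 + 7*(2*4) = -8 + 7*8 = -8 + 56 = 48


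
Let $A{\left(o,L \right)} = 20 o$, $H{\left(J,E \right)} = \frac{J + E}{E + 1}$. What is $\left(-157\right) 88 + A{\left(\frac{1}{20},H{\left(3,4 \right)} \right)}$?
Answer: $-13815$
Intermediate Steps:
$H{\left(J,E \right)} = \frac{E + J}{1 + E}$
$\left(-157\right) 88 + A{\left(\frac{1}{20},H{\left(3,4 \right)} \right)} = \left(-157\right) 88 + \frac{20}{20} = -13816 + 20 \cdot \frac{1}{20} = -13816 + 1 = -13815$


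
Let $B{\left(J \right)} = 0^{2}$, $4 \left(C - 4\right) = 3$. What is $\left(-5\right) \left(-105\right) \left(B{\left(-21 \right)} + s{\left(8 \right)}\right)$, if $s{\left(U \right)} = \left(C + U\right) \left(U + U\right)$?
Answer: $107100$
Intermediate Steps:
$C = \frac{19}{4}$ ($C = 4 + \frac{1}{4} \cdot 3 = 4 + \frac{3}{4} = \frac{19}{4} \approx 4.75$)
$B{\left(J \right)} = 0$
$s{\left(U \right)} = 2 U \left(\frac{19}{4} + U\right)$ ($s{\left(U \right)} = \left(\frac{19}{4} + U\right) \left(U + U\right) = \left(\frac{19}{4} + U\right) 2 U = 2 U \left(\frac{19}{4} + U\right)$)
$\left(-5\right) \left(-105\right) \left(B{\left(-21 \right)} + s{\left(8 \right)}\right) = \left(-5\right) \left(-105\right) \left(0 + \frac{1}{2} \cdot 8 \left(19 + 4 \cdot 8\right)\right) = 525 \left(0 + \frac{1}{2} \cdot 8 \left(19 + 32\right)\right) = 525 \left(0 + \frac{1}{2} \cdot 8 \cdot 51\right) = 525 \left(0 + 204\right) = 525 \cdot 204 = 107100$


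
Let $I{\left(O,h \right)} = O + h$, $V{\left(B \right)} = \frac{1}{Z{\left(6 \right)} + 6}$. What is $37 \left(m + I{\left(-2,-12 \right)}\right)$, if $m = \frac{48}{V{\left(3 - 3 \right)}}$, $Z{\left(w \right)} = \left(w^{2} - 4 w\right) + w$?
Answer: $42106$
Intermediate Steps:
$Z{\left(w \right)} = w^{2} - 3 w$
$V{\left(B \right)} = \frac{1}{24}$ ($V{\left(B \right)} = \frac{1}{6 \left(-3 + 6\right) + 6} = \frac{1}{6 \cdot 3 + 6} = \frac{1}{18 + 6} = \frac{1}{24}$)
$m = 1152$ ($m = 48 \frac{1}{\frac{1}{24}} = 48 \cdot 24 = 1152$)
$37 \left(m + I{\left(-2,-12 \right)}\right) = 37 \left(1152 - 14\right) = 37 \cdot 1138 = 42106$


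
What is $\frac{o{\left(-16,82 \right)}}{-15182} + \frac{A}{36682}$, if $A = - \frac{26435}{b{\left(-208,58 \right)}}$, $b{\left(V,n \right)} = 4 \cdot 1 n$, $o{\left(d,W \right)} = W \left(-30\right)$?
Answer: $\frac{10266907435}{64601110384} \approx 0.15893$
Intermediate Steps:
$o{\left(d,W \right)} = - 30 W$
$b{\left(V,n \right)} = 4 n$
$A = - \frac{26435}{232}$ ($A = - \frac{26435}{4 \cdot 58} = - \frac{26435}{232} \approx -113.94$)
$\frac{o{\left(-16,82 \right)}}{-15182} + \frac{A}{36682} = \frac{\left(-30\right) 82}{-15182} - \frac{26435}{232 \cdot 36682} = \left(-2460\right) \left(- \frac{1}{15182}\right) - \frac{26435}{8510224} = \frac{1230}{7591} - \frac{26435}{8510224} = \frac{10266907435}{64601110384}$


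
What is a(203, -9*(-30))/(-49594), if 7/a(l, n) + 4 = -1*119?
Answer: 7/6100062 ≈ 1.1475e-6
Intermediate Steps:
a(l, n) = -7/123 (a(l, n) = 7/(-4 - 1*119) = 7/(-4 - 119) = 7/(-123) = 7*(-1/123) = -7/123)
a(203, -9*(-30))/(-49594) = -7/123/(-49594) = -7/123*(-1/49594) = 7/6100062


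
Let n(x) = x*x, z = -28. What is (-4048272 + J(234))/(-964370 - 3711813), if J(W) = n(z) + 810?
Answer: 4046678/4676183 ≈ 0.86538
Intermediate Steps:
n(x) = x²
J(W) = 1594 (J(W) = (-28)² + 810 = 784 + 810 = 1594)
(-4048272 + J(234))/(-964370 - 3711813) = (-4048272 + 1594)/(-964370 - 3711813) = -4046678/(-4676183) = -4046678*(-1/4676183) = 4046678/4676183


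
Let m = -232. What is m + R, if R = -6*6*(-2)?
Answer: -160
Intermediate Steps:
R = 72 (R = -36*(-2) = 72)
m + R = -232 + 72 = -160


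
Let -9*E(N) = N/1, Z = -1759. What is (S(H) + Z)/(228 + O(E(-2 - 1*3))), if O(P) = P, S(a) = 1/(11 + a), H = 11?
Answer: -348273/45254 ≈ -7.6960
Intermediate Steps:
E(N) = -N/9 (E(N) = -N/(9*1) = -N/9)
(S(H) + Z)/(228 + O(E(-2 - 1*3))) = (1/(11 + 11) - 1759)/(228 - (-2 - 1*3)/9) = (1/22 - 1759)/(228 - (-2 - 3)/9) = (1/22 - 1759)/(228 - ⅑*(-5)) = -38697/(22*(228 + 5/9)) = -38697/(22*2057/9) = -38697/22*9/2057 = -348273/45254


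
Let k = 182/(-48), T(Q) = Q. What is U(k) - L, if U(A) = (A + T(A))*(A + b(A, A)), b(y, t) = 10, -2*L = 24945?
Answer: 3578521/288 ≈ 12425.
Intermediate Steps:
L = -24945/2 (L = -½*24945 = -24945/2 ≈ -12473.)
k = -91/24 (k = 182*(-1/48) = -91/24 ≈ -3.7917)
U(A) = 2*A*(10 + A) (U(A) = (A + A)*(A + 10) = (2*A)*(10 + A) = 2*A*(10 + A))
U(k) - L = 2*(-91/24)*(10 - 91/24) - 1*(-24945/2) = 2*(-91/24)*(149/24) + 24945/2 = -13559/288 + 24945/2 = 3578521/288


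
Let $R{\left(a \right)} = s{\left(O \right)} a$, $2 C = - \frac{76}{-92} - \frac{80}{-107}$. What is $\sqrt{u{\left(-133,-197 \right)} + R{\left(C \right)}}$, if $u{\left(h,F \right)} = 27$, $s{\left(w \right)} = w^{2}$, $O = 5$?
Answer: $\frac{\sqrt{1130676918}}{4922} \approx 6.8317$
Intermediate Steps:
$C = \frac{3873}{4922}$ ($C = \frac{- \frac{76}{-92} - \frac{80}{-107}}{2} = \frac{\left(-76\right) \left(- \frac{1}{92}\right) - - \frac{80}{107}}{2} = \frac{\frac{19}{23} + \frac{80}{107}}{2} = \frac{1}{2} \cdot \frac{3873}{2461} = \frac{3873}{4922} \approx 0.78687$)
$R{\left(a \right)} = 25 a$ ($R{\left(a \right)} = 5^{2} a = 25 a$)
$\sqrt{u{\left(-133,-197 \right)} + R{\left(C \right)}} = \sqrt{27 + 25 \cdot \frac{3873}{4922}} = \sqrt{27 + \frac{96825}{4922}} = \sqrt{\frac{229719}{4922}} = \frac{\sqrt{1130676918}}{4922}$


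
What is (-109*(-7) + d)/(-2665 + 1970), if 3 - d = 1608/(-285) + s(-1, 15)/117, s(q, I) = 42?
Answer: -2857604/2574975 ≈ -1.1098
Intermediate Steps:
d = 30689/3705 (d = 3 - (1608/(-285) + 42/117) = 3 - (1608*(-1/285) + 42*(1/117)) = 3 - (-536/95 + 14/39) = 3 - 1*(-19574/3705) = 3 + 19574/3705 = 30689/3705 ≈ 8.2831)
(-109*(-7) + d)/(-2665 + 1970) = (-109*(-7) + 30689/3705)/(-2665 + 1970) = (763 + 30689/3705)/(-695) = (2857604/3705)*(-1/695) = -2857604/2574975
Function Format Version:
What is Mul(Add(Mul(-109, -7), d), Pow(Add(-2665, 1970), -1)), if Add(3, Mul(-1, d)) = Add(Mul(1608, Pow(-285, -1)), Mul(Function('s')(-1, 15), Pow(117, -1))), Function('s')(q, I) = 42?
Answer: Rational(-2857604, 2574975) ≈ -1.1098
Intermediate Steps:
d = Rational(30689, 3705) (d = Add(3, Mul(-1, Add(Mul(1608, Pow(-285, -1)), Mul(42, Pow(117, -1))))) = Add(3, Mul(-1, Add(Mul(1608, Rational(-1, 285)), Mul(42, Rational(1, 117))))) = Add(3, Mul(-1, Add(Rational(-536, 95), Rational(14, 39)))) = Add(3, Mul(-1, Rational(-19574, 3705))) = Add(3, Rational(19574, 3705)) = Rational(30689, 3705) ≈ 8.2831)
Mul(Add(Mul(-109, -7), d), Pow(Add(-2665, 1970), -1)) = Mul(Add(Mul(-109, -7), Rational(30689, 3705)), Pow(Add(-2665, 1970), -1)) = Mul(Add(763, Rational(30689, 3705)), Pow(-695, -1)) = Mul(Rational(2857604, 3705), Rational(-1, 695)) = Rational(-2857604, 2574975)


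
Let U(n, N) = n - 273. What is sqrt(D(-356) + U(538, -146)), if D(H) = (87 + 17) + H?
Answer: sqrt(13) ≈ 3.6056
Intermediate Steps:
U(n, N) = -273 + n
D(H) = 104 + H
sqrt(D(-356) + U(538, -146)) = sqrt((104 - 356) + (-273 + 538)) = sqrt(-252 + 265) = sqrt(13)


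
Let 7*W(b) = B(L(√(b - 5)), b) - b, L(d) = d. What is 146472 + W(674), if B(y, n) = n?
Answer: 146472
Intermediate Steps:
W(b) = 0 (W(b) = (b - b)/7 = (⅐)*0 = 0)
146472 + W(674) = 146472 + 0 = 146472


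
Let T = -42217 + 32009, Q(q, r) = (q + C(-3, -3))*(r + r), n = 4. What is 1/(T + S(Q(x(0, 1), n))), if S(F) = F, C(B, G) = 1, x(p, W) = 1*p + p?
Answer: -1/10200 ≈ -9.8039e-5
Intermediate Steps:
x(p, W) = 2*p (x(p, W) = p + p = 2*p)
Q(q, r) = 2*r*(1 + q) (Q(q, r) = (q + 1)*(r + r) = (1 + q)*(2*r) = 2*r*(1 + q))
T = -10208
1/(T + S(Q(x(0, 1), n))) = 1/(-10208 + 2*4*(1 + 2*0)) = 1/(-10208 + 2*4*(1 + 0)) = 1/(-10208 + 2*4*1) = 1/(-10208 + 8) = 1/(-10200) = -1/10200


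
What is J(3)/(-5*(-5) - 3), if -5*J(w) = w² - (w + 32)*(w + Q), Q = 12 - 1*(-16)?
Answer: 538/55 ≈ 9.7818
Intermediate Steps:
Q = 28 (Q = 12 + 16 = 28)
J(w) = -w²/5 + (28 + w)*(32 + w)/5 (J(w) = -(w² - (w + 32)*(w + 28))/5 = -(w² - (32 + w)*(28 + w))/5 = -(w² - (28 + w)*(32 + w))/5 = -w²/5 + (28 + w)*(32 + w)/5)
J(3)/(-5*(-5) - 3) = (896/5 + 12*3)/(-5*(-5) - 3) = (896/5 + 36)/(25 - 3) = (1076/5)/22 = (1/22)*(1076/5) = 538/55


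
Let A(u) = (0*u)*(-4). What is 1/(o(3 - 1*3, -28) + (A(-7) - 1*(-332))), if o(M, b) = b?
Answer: 1/304 ≈ 0.0032895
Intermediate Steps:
A(u) = 0 (A(u) = 0*(-4) = 0)
1/(o(3 - 1*3, -28) + (A(-7) - 1*(-332))) = 1/(-28 + (0 - 1*(-332))) = 1/(-28 + (0 + 332)) = 1/(-28 + 332) = 1/304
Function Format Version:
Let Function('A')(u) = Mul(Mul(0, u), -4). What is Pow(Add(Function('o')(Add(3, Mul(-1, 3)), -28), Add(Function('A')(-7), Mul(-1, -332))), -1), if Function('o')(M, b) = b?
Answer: Rational(1, 304) ≈ 0.0032895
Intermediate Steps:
Function('A')(u) = 0 (Function('A')(u) = Mul(0, -4) = 0)
Pow(Add(Function('o')(Add(3, Mul(-1, 3)), -28), Add(Function('A')(-7), Mul(-1, -332))), -1) = Pow(Add(-28, Add(0, Mul(-1, -332))), -1) = Pow(Add(-28, Add(0, 332)), -1) = Pow(Add(-28, 332), -1) = Pow(304, -1) = Rational(1, 304)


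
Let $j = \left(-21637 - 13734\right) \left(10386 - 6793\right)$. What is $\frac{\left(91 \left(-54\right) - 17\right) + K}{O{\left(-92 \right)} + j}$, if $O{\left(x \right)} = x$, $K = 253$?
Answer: $\frac{4678}{127088095} \approx 3.6809 \cdot 10^{-5}$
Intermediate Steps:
$j = -127088003$ ($j = \left(-35371\right) 3593 = -127088003$)
$\frac{\left(91 \left(-54\right) - 17\right) + K}{O{\left(-92 \right)} + j} = \frac{\left(91 \left(-54\right) - 17\right) + 253}{-92 - 127088003} = \frac{\left(-4914 - 17\right) + 253}{-127088095} = \left(-4931 + 253\right) \left(- \frac{1}{127088095}\right) = \left(-4678\right) \left(- \frac{1}{127088095}\right) = \frac{4678}{127088095}$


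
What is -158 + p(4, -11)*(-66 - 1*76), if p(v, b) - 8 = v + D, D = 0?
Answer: -1862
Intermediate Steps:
p(v, b) = 8 + v (p(v, b) = 8 + (v + 0) = 8 + v)
-158 + p(4, -11)*(-66 - 1*76) = -158 + (8 + 4)*(-66 - 1*76) = -158 + 12*(-66 - 76) = -158 + 12*(-142) = -158 - 1704 = -1862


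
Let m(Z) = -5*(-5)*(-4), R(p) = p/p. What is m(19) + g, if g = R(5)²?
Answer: -99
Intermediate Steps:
R(p) = 1
g = 1 (g = 1² = 1)
m(Z) = -100 (m(Z) = 25*(-4) = -100)
m(19) + g = -100 + 1 = -99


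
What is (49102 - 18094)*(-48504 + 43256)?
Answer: -162729984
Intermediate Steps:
(49102 - 18094)*(-48504 + 43256) = 31008*(-5248) = -162729984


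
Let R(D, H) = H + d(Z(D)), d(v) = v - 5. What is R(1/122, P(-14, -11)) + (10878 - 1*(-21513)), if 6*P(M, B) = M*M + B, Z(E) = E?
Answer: 5932282/183 ≈ 32417.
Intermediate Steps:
P(M, B) = B/6 + M**2/6 (P(M, B) = (M*M + B)/6 = (M**2 + B)/6 = (B + M**2)/6 = B/6 + M**2/6)
d(v) = -5 + v
R(D, H) = -5 + D + H (R(D, H) = H + (-5 + D) = -5 + D + H)
R(1/122, P(-14, -11)) + (10878 - 1*(-21513)) = (-5 + 1/122 + ((1/6)*(-11) + (1/6)*(-14)**2)) + (10878 - 1*(-21513)) = (-5 + 1/122 + (-11/6 + (1/6)*196)) + (10878 + 21513) = (-5 + 1/122 + (-11/6 + 98/3)) + 32391 = (-5 + 1/122 + 185/6) + 32391 = 4729/183 + 32391 = 5932282/183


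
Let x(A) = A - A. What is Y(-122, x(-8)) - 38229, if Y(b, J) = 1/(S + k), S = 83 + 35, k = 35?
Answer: -5849036/153 ≈ -38229.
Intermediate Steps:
x(A) = 0
S = 118
Y(b, J) = 1/153 (Y(b, J) = 1/(118 + 35) = 1/153)
Y(-122, x(-8)) - 38229 = 1/153 - 38229 = -5849036/153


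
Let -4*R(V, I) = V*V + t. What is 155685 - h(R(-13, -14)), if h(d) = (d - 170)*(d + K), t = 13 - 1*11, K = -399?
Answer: 987243/16 ≈ 61703.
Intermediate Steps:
t = 2 (t = 13 - 11 = 2)
R(V, I) = -1/2 - V**2/4 (R(V, I) = -(V*V + 2)/4 = -(V**2 + 2)/4 = -(2 + V**2)/4 = -1/2 - V**2/4)
h(d) = (-399 + d)*(-170 + d) (h(d) = (d - 170)*(d - 399) = (-170 + d)*(-399 + d) = (-399 + d)*(-170 + d))
155685 - h(R(-13, -14)) = 155685 - (67830 + (-1/2 - 1/4*(-13)**2)**2 - 569*(-1/2 - 1/4*(-13)**2)) = 155685 - (67830 + (-1/2 - 1/4*169)**2 - 569*(-1/2 - 1/4*169)) = 155685 - (67830 + (-1/2 - 169/4)**2 - 569*(-1/2 - 169/4)) = 155685 - (67830 + (-171/4)**2 - 569*(-171/4)) = 155685 - (67830 + 29241/16 + 97299/4) = 155685 - 1*1503717/16 = 155685 - 1503717/16 = 987243/16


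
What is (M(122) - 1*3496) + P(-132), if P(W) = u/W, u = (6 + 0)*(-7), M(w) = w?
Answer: -74221/22 ≈ -3373.7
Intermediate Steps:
u = -42 (u = 6*(-7) = -42)
P(W) = -42/W
(M(122) - 1*3496) + P(-132) = (122 - 1*3496) - 42/(-132) = (122 - 3496) - 42*(-1/132) = -3374 + 7/22 = -74221/22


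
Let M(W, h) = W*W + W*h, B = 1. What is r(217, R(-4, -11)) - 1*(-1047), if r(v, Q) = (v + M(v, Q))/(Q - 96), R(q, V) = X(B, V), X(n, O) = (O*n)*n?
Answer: 67110/107 ≈ 627.20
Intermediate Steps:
X(n, O) = O*n**2
M(W, h) = W**2 + W*h
R(q, V) = V (R(q, V) = V*1**2 = V*1 = V)
r(v, Q) = (v + v*(Q + v))/(-96 + Q) (r(v, Q) = (v + v*(v + Q))/(Q - 96) = (v + v*(Q + v))/(-96 + Q))
r(217, R(-4, -11)) - 1*(-1047) = 217*(1 - 11 + 217)/(-96 - 11) - 1*(-1047) = 217*207/(-107) + 1047 = 217*(-1/107)*207 + 1047 = -44919/107 + 1047 = 67110/107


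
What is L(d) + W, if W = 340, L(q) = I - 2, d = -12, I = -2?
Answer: 336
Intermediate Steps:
L(q) = -4 (L(q) = -2 - 2 = -4)
L(d) + W = -4 + 340 = 336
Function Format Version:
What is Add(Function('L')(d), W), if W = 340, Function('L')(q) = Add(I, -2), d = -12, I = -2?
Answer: 336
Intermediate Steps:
Function('L')(q) = -4 (Function('L')(q) = Add(-2, -2) = -4)
Add(Function('L')(d), W) = Add(-4, 340) = 336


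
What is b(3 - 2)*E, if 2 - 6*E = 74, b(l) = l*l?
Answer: -12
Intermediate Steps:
b(l) = l²
E = -12 (E = ⅓ - ⅙*74 = ⅓ - 37/3 = -12)
b(3 - 2)*E = (3 - 2)²*(-12) = 1²*(-12) = 1*(-12) = -12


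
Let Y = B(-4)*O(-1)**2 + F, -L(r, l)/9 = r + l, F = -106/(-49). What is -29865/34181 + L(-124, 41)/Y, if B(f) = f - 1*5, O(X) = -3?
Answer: -1366495638/132041203 ≈ -10.349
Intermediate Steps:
F = 106/49 (F = -106*(-1/49) = 106/49 ≈ 2.1633)
B(f) = -5 + f (B(f) = f - 5 = -5 + f)
L(r, l) = -9*l - 9*r (L(r, l) = -9*(r + l) = -9*(l + r) = -9*l - 9*r)
Y = -3863/49 (Y = (-5 - 4)*(-3)**2 + 106/49 = -9*9 + 106/49 = -81 + 106/49 = -3863/49 ≈ -78.837)
-29865/34181 + L(-124, 41)/Y = -29865/34181 + (-9*41 - 9*(-124))/(-3863/49) = -29865*1/34181 + (-369 + 1116)*(-49/3863) = -29865/34181 + 747*(-49/3863) = -29865/34181 - 36603/3863 = -1366495638/132041203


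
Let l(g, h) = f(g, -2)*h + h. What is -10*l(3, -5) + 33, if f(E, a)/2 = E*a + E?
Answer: -217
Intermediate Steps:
f(E, a) = 2*E + 2*E*a (f(E, a) = 2*(E*a + E) = 2*(E + E*a) = 2*E + 2*E*a)
l(g, h) = h - 2*g*h (l(g, h) = (2*g*(1 - 2))*h + h = (2*g*(-1))*h + h = (-2*g)*h + h = -2*g*h + h = h - 2*g*h)
-10*l(3, -5) + 33 = -(-50)*(1 - 2*3) + 33 = -(-50)*(1 - 6) + 33 = -(-50)*(-5) + 33 = -10*25 + 33 = -250 + 33 = -217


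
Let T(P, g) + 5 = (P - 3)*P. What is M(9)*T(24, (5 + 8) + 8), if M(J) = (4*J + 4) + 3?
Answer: 21457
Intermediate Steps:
T(P, g) = -5 + P*(-3 + P) (T(P, g) = -5 + (P - 3)*P = -5 + (-3 + P)*P = -5 + P*(-3 + P))
M(J) = 7 + 4*J (M(J) = (4 + 4*J) + 3 = 7 + 4*J)
M(9)*T(24, (5 + 8) + 8) = (7 + 4*9)*(-5 + 24² - 3*24) = (7 + 36)*(-5 + 576 - 72) = 43*499 = 21457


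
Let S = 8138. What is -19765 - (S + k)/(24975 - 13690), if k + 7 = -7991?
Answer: -44609633/2257 ≈ -19765.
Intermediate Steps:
k = -7998 (k = -7 - 7991 = -7998)
-19765 - (S + k)/(24975 - 13690) = -19765 - (8138 - 7998)/(24975 - 13690) = -19765 - 140/11285 = -19765 - 1*28/2257 = -19765 - 28/2257 = -44609633/2257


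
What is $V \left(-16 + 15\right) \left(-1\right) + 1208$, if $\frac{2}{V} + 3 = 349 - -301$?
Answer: $\frac{781578}{647} \approx 1208.0$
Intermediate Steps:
$V = \frac{2}{647}$ ($V = \frac{2}{-3 + \left(349 - -301\right)} = \frac{2}{-3 + \left(349 + 301\right)} = \frac{2}{-3 + 650} = \frac{2}{647} \approx 0.0030912$)
$V \left(-16 + 15\right) \left(-1\right) + 1208 = \frac{2 \left(-16 + 15\right) \left(-1\right)}{647} + 1208 = \frac{2 \left(\left(-1\right) \left(-1\right)\right)}{647} + 1208 = \frac{2}{647} \cdot 1 + 1208 = \frac{2}{647} + 1208 = \frac{781578}{647}$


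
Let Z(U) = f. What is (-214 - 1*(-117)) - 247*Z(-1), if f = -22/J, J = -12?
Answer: -3299/6 ≈ -549.83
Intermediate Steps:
f = 11/6 (f = -22/(-12) = -22*(-1/12) = 11/6 ≈ 1.8333)
Z(U) = 11/6
(-214 - 1*(-117)) - 247*Z(-1) = (-214 - 1*(-117)) - 247*11/6 = (-214 + 117) - 2717/6 = -97 - 2717/6 = -3299/6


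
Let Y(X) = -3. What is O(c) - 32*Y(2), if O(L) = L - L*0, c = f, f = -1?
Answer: 95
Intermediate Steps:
c = -1
O(L) = L (O(L) = L - 1*0 = L + 0 = L)
O(c) - 32*Y(2) = -1 - 32*(-3) = -1 + 96 = 95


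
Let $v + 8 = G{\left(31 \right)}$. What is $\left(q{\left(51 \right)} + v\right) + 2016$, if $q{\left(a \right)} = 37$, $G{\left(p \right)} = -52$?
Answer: $1993$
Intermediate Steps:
$v = -60$ ($v = -8 - 52 = -60$)
$\left(q{\left(51 \right)} + v\right) + 2016 = \left(37 - 60\right) + 2016 = -23 + 2016 = 1993$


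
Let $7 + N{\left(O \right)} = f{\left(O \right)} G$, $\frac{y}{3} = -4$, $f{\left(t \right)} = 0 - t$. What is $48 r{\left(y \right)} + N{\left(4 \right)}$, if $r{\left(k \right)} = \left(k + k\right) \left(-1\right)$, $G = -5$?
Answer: $1165$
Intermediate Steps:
$f{\left(t \right)} = - t$
$y = -12$ ($y = 3 \left(-4\right) = -12$)
$N{\left(O \right)} = -7 + 5 O$ ($N{\left(O \right)} = -7 + - O \left(-5\right) = -7 + 5 O$)
$r{\left(k \right)} = - 2 k$ ($r{\left(k \right)} = 2 k \left(-1\right) = - 2 k$)
$48 r{\left(y \right)} + N{\left(4 \right)} = 48 \left(\left(-2\right) \left(-12\right)\right) + \left(-7 + 5 \cdot 4\right) = 48 \cdot 24 + \left(-7 + 20\right) = 1152 + 13 = 1165$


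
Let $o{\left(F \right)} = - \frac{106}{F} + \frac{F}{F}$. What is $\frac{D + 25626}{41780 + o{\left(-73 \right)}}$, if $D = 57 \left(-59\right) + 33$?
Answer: $\frac{1627608}{3050119} \approx 0.53362$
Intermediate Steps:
$o{\left(F \right)} = 1 - \frac{106}{F}$ ($o{\left(F \right)} = - \frac{106}{F} + 1 = 1 - \frac{106}{F}$)
$D = -3330$ ($D = -3363 + 33 = -3330$)
$\frac{D + 25626}{41780 + o{\left(-73 \right)}} = \frac{-3330 + 25626}{41780 + \frac{-106 - 73}{-73}} = \frac{22296}{41780 - - \frac{179}{73}} = \frac{22296}{41780 + \frac{179}{73}} = \frac{22296}{\frac{3050119}{73}} = 22296 \cdot \frac{73}{3050119} = \frac{1627608}{3050119}$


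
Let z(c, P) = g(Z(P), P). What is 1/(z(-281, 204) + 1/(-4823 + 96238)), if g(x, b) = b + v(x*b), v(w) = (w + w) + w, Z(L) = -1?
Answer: -91415/37297319 ≈ -0.0024510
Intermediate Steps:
v(w) = 3*w (v(w) = 2*w + w = 3*w)
g(x, b) = b + 3*b*x (g(x, b) = b + 3*(x*b) = b + 3*(b*x) = b + 3*b*x)
z(c, P) = -2*P (z(c, P) = P*(1 + 3*(-1)) = P*(1 - 3) = P*(-2) = -2*P)
1/(z(-281, 204) + 1/(-4823 + 96238)) = 1/(-2*204 + 1/(-4823 + 96238)) = 1/(-408 + 1/91415) = 1/(-37297319/91415) = -91415/37297319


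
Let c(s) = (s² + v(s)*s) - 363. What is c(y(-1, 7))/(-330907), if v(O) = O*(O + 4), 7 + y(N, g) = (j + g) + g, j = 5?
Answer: -2085/330907 ≈ -0.0063009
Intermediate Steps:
y(N, g) = -2 + 2*g (y(N, g) = -7 + ((5 + g) + g) = -7 + (5 + 2*g) = -2 + 2*g)
v(O) = O*(4 + O)
c(s) = -363 + s² + s²*(4 + s) (c(s) = (s² + (s*(4 + s))*s) - 363 = (s² + s²*(4 + s)) - 363 = -363 + s² + s²*(4 + s))
c(y(-1, 7))/(-330907) = (-363 + (-2 + 2*7)³ + 5*(-2 + 2*7)²)/(-330907) = (-363 + (-2 + 14)³ + 5*(-2 + 14)²)*(-1/330907) = (-363 + 12³ + 5*12²)*(-1/330907) = (-363 + 1728 + 5*144)*(-1/330907) = (-363 + 1728 + 720)*(-1/330907) = 2085*(-1/330907) = -2085/330907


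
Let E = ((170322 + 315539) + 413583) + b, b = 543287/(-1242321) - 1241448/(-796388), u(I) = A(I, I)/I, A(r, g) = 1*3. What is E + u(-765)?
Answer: 18910026482164284856/21024102651645 ≈ 8.9945e+5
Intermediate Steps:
A(r, g) = 3
u(I) = 3/I
b = 277402418363/247342384137 (b = 543287*(-1/1242321) - 1241448*(-1/796388) = -543287/1242321 + 310362/199097 = 277402418363/247342384137 ≈ 1.1215)
E = 222470900760138191/247342384137 (E = ((170322 + 315539) + 413583) + 277402418363/247342384137 = (485861 + 413583) + 277402418363/247342384137 = 899444 + 277402418363/247342384137 = 222470900760138191/247342384137 ≈ 8.9945e+5)
E + u(-765) = 222470900760138191/247342384137 + 3/(-765) = 222470900760138191/247342384137 + 3*(-1/765) = 222470900760138191/247342384137 - 1/255 = 18910026482164284856/21024102651645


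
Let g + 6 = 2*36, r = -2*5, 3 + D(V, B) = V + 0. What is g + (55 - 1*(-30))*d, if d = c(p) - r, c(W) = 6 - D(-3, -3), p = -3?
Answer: 1936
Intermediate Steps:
D(V, B) = -3 + V (D(V, B) = -3 + (V + 0) = -3 + V)
c(W) = 12 (c(W) = 6 - (-3 - 3) = 6 - 1*(-6) = 6 + 6 = 12)
r = -10
d = 22 (d = 12 - 1*(-10) = 12 + 10 = 22)
g = 66 (g = -6 + 2*36 = -6 + 72 = 66)
g + (55 - 1*(-30))*d = 66 + (55 - 1*(-30))*22 = 66 + (55 + 30)*22 = 66 + 85*22 = 66 + 1870 = 1936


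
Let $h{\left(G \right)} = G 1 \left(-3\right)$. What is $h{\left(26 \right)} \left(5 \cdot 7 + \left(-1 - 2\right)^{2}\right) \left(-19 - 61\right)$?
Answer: $274560$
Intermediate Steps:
$h{\left(G \right)} = - 3 G$ ($h{\left(G \right)} = G \left(-3\right) = - 3 G$)
$h{\left(26 \right)} \left(5 \cdot 7 + \left(-1 - 2\right)^{2}\right) \left(-19 - 61\right) = \left(-3\right) 26 \left(5 \cdot 7 + \left(-1 - 2\right)^{2}\right) \left(-19 - 61\right) = - 78 \left(35 + \left(-3\right)^{2}\right) \left(-80\right) = - 78 \left(35 + 9\right) \left(-80\right) = - 78 \cdot 44 \left(-80\right) = \left(-78\right) \left(-3520\right) = 274560$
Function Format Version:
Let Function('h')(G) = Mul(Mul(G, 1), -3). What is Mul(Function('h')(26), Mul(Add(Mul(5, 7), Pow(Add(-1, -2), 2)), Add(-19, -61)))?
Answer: 274560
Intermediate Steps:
Function('h')(G) = Mul(-3, G) (Function('h')(G) = Mul(G, -3) = Mul(-3, G))
Mul(Function('h')(26), Mul(Add(Mul(5, 7), Pow(Add(-1, -2), 2)), Add(-19, -61))) = Mul(Mul(-3, 26), Mul(Add(Mul(5, 7), Pow(Add(-1, -2), 2)), Add(-19, -61))) = Mul(-78, Mul(Add(35, Pow(-3, 2)), -80)) = Mul(-78, Mul(Add(35, 9), -80)) = Mul(-78, Mul(44, -80)) = Mul(-78, -3520) = 274560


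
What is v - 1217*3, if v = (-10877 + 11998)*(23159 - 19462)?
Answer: 4140686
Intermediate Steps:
v = 4144337 (v = 1121*3697 = 4144337)
v - 1217*3 = 4144337 - 1217*3 = 4144337 - 3651 = 4140686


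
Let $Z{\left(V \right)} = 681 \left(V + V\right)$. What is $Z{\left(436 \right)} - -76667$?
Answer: $670499$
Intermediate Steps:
$Z{\left(V \right)} = 1362 V$ ($Z{\left(V \right)} = 681 \cdot 2 V = 1362 V$)
$Z{\left(436 \right)} - -76667 = 1362 \cdot 436 - -76667 = 593832 + 76667 = 670499$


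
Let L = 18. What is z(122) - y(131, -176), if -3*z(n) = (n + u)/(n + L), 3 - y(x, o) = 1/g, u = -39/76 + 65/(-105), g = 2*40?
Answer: -1097743/335160 ≈ -3.2753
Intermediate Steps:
g = 80
u = -1807/1596 (u = -39*1/76 + 65*(-1/105) = -39/76 - 13/21 = -1807/1596 ≈ -1.1322)
y(x, o) = 239/80 (y(x, o) = 3 - 1/80 = 239/80)
z(n) = -(-1807/1596 + n)/(3*(18 + n)) (z(n) = -(n - 1807/1596)/(3*(n + 18)) = -(-1807/1596 + n)/(3*(18 + n)))
z(122) - y(131, -176) = (1807 - 1596*122)/(4788*(18 + 122)) - 1*239/80 = (1/4788)*(1807 - 194712)/140 - 239/80 = (1/4788)*(1/140)*(-192905) - 239/80 = -38581/134064 - 239/80 = -1097743/335160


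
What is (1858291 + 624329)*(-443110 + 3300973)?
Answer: 7094987841060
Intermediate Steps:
(1858291 + 624329)*(-443110 + 3300973) = 2482620*2857863 = 7094987841060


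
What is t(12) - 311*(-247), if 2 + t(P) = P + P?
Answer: 76839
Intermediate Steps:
t(P) = -2 + 2*P (t(P) = -2 + (P + P) = -2 + 2*P)
t(12) - 311*(-247) = (-2 + 2*12) - 311*(-247) = (-2 + 24) + 76817 = 22 + 76817 = 76839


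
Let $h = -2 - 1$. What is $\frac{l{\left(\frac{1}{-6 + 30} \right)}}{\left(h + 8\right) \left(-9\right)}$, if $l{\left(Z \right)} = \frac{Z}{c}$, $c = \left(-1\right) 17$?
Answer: $\frac{1}{18360} \approx 5.4466 \cdot 10^{-5}$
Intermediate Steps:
$h = -3$ ($h = -2 - 1 = -3$)
$c = -17$
$l{\left(Z \right)} = - \frac{Z}{17}$ ($l{\left(Z \right)} = \frac{Z}{-17} = Z \left(- \frac{1}{17}\right) = - \frac{Z}{17}$)
$\frac{l{\left(\frac{1}{-6 + 30} \right)}}{\left(h + 8\right) \left(-9\right)} = \frac{\left(- \frac{1}{17}\right) \frac{1}{-6 + 30}}{\left(-3 + 8\right) \left(-9\right)} = \frac{\left(- \frac{1}{17}\right) \frac{1}{24}}{5 \left(-9\right)} = \frac{\left(- \frac{1}{17}\right) \frac{1}{24}}{-45} = \left(- \frac{1}{408}\right) \left(- \frac{1}{45}\right) = \frac{1}{18360}$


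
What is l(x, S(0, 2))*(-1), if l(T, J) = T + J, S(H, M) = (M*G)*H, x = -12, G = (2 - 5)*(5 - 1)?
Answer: 12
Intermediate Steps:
G = -12 (G = -3*4 = -12)
S(H, M) = -12*H*M (S(H, M) = (M*(-12))*H = (-12*M)*H = -12*H*M)
l(T, J) = J + T
l(x, S(0, 2))*(-1) = (-12*0*2 - 12)*(-1) = (0 - 12)*(-1) = -12*(-1) = 12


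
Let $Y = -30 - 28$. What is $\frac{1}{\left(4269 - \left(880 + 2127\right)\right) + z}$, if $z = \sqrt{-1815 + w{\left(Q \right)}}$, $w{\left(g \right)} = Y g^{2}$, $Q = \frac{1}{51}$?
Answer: $\frac{3282462}{4147187917} - \frac{51 i \sqrt{4720873}}{4147187917} \approx 0.00079149 - 2.6719 \cdot 10^{-5} i$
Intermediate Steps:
$Y = -58$
$Q = \frac{1}{51} \approx 0.019608$
$w{\left(g \right)} = - 58 g^{2}$
$z = \frac{i \sqrt{4720873}}{51}$ ($z = \sqrt{-1815 - \frac{58}{2601}} = \sqrt{- \frac{4720873}{2601}} = \frac{i \sqrt{4720873}}{51} \approx 42.603 i$)
$\frac{1}{\left(4269 - \left(880 + 2127\right)\right) + z} = \frac{1}{\left(4269 - \left(880 + 2127\right)\right) + \frac{i \sqrt{4720873}}{51}} = \frac{1}{\left(4269 - 3007\right) + \frac{i \sqrt{4720873}}{51}} = \frac{1}{1262 + \frac{i \sqrt{4720873}}{51}}$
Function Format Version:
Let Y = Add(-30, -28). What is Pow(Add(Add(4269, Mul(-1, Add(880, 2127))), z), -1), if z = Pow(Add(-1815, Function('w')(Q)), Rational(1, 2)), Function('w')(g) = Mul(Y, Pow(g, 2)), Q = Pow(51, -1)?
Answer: Add(Rational(3282462, 4147187917), Mul(Rational(-51, 4147187917), I, Pow(4720873, Rational(1, 2)))) ≈ Add(0.00079149, Mul(-2.6719e-5, I))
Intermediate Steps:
Y = -58
Q = Rational(1, 51) ≈ 0.019608
Function('w')(g) = Mul(-58, Pow(g, 2))
z = Mul(Rational(1, 51), I, Pow(4720873, Rational(1, 2))) (z = Pow(Add(-1815, Mul(-58, Pow(Rational(1, 51), 2))), Rational(1, 2)) = Pow(Add(-1815, Mul(-58, Rational(1, 2601))), Rational(1, 2)) = Pow(Add(-1815, Rational(-58, 2601)), Rational(1, 2)) = Pow(Rational(-4720873, 2601), Rational(1, 2)) = Mul(Rational(1, 51), I, Pow(4720873, Rational(1, 2))) ≈ Mul(42.603, I))
Pow(Add(Add(4269, Mul(-1, Add(880, 2127))), z), -1) = Pow(Add(Add(4269, Mul(-1, Add(880, 2127))), Mul(Rational(1, 51), I, Pow(4720873, Rational(1, 2)))), -1) = Pow(Add(Add(4269, Mul(-1, 3007)), Mul(Rational(1, 51), I, Pow(4720873, Rational(1, 2)))), -1) = Pow(Add(Add(4269, -3007), Mul(Rational(1, 51), I, Pow(4720873, Rational(1, 2)))), -1) = Pow(Add(1262, Mul(Rational(1, 51), I, Pow(4720873, Rational(1, 2)))), -1)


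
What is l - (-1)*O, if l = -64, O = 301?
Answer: 237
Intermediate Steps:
l - (-1)*O = -64 - (-1)*301 = -64 - 1*(-301) = -64 + 301 = 237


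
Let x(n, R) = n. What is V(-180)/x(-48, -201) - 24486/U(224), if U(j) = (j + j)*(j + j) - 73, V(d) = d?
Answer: 970507/267508 ≈ 3.6280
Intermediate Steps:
U(j) = -73 + 4*j² (U(j) = (2*j)*(2*j) - 73 = 4*j² - 73 = -73 + 4*j²)
V(-180)/x(-48, -201) - 24486/U(224) = -180/(-48) - 24486/(-73 + 4*224²) = -180*(-1/48) - 24486/(-73 + 4*50176) = 15/4 - 24486/(-73 + 200704) = 15/4 - 24486/200631 = 15/4 - 24486*1/200631 = 15/4 - 8162/66877 = 970507/267508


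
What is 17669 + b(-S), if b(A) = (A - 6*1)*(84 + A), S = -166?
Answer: 57669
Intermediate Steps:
b(A) = (-6 + A)*(84 + A) (b(A) = (A - 6)*(84 + A) = (-6 + A)*(84 + A))
17669 + b(-S) = 17669 + (-504 + (-1*(-166))² + 78*(-1*(-166))) = 17669 + (-504 + 166² + 78*166) = 17669 + (-504 + 27556 + 12948) = 17669 + 40000 = 57669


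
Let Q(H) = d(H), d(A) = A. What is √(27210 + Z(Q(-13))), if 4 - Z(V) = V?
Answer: √27227 ≈ 165.01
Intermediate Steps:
Q(H) = H
Z(V) = 4 - V
√(27210 + Z(Q(-13))) = √(27210 + (4 - 1*(-13))) = √(27210 + (4 + 13)) = √(27210 + 17) = √27227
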